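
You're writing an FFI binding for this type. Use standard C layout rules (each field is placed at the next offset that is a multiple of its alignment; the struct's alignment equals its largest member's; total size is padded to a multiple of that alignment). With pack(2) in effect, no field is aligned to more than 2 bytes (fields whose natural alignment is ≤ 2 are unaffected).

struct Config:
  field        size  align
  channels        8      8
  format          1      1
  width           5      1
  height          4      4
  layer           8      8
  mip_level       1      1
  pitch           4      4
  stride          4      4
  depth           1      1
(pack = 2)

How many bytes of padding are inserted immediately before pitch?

@0: channels [8B, align 2] → 8
@8: format [1B, align 1] → 9
@9: width [5B, align 1] → 14
@14: height [4B, align 2] → 18
@18: layer [8B, align 2] → 26
@26: mip_level [1B, align 1] → 27
+1 pad (align 2)
@28: pitch [4B, align 2] → 32

1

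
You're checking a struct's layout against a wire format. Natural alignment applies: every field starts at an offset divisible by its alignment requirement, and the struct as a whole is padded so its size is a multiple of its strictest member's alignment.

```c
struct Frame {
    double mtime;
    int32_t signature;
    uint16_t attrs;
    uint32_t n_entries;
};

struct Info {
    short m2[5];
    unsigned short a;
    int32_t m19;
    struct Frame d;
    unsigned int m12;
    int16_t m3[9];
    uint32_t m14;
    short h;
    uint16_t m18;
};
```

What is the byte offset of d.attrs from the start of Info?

Frame: @0: mtime [8B, align 8] → 8; @8: signature [4B, align 4] → 12; @12: attrs [2B, align 2] → 14; +2 pad (align 4); @16: n_entries [4B, align 4] → 20; +4 tail pad (align 8); size 24, align 8
@0: m2 [10B, align 2] → 10
@10: a [2B, align 2] → 12
@12: m19 [4B, align 4] → 16
@16: d [24B, align 8] → 40
within Frame: attrs at 12
16 + 12 = 28

28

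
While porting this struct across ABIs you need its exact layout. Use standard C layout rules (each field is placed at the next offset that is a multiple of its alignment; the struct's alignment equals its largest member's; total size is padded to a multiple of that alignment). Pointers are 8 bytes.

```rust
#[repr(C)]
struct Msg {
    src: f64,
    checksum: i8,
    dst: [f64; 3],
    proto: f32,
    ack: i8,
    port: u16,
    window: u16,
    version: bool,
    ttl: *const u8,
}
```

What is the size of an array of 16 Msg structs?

@0: src [8B, align 8] → 8
@8: checksum [1B, align 1] → 9
+7 pad (align 8)
@16: dst [24B, align 8] → 40
@40: proto [4B, align 4] → 44
@44: ack [1B, align 1] → 45
+1 pad (align 2)
@46: port [2B, align 2] → 48
@48: window [2B, align 2] → 50
@50: version [1B, align 1] → 51
+5 pad (align 8)
@56: ttl [8B, align 8] → 64
size 64, align 8
array of 16: 16 × 64 = 1024

1024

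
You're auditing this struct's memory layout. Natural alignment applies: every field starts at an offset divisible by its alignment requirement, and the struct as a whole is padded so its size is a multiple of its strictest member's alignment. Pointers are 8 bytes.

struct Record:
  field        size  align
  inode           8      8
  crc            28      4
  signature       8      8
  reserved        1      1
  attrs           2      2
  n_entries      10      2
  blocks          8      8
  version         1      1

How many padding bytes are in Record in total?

14

0..8  inode  (8B, 8-aligned)
8..36  crc  (28B, 4-aligned)
36..40  -- padding (4B)
40..48  signature  (8B, 8-aligned)
48..49  reserved  (1B, 1-aligned)
49..50  -- padding (1B)
50..52  attrs  (2B, 2-aligned)
52..62  n_entries  (10B, 2-aligned)
62..64  -- padding (2B)
64..72  blocks  (8B, 8-aligned)
72..73  version  (1B, 1-aligned)
73..80  -- tail padding (7B)
sizeof = 80, alignof = 8
data bytes 66, size 80 → padding 14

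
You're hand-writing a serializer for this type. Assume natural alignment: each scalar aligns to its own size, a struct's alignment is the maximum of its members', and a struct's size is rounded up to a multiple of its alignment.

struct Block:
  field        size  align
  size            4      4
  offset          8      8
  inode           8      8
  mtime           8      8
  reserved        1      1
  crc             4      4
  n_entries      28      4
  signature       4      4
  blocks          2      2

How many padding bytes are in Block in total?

13

size at 0 (size 4, align 4) → ends 4
pad 4 to align 8 for offset
offset at 8 (size 8, align 8) → ends 16
inode at 16 (size 8, align 8) → ends 24
mtime at 24 (size 8, align 8) → ends 32
reserved at 32 (size 1, align 1) → ends 33
pad 3 to align 4 for crc
crc at 36 (size 4, align 4) → ends 40
n_entries at 40 (size 28, align 4) → ends 68
signature at 68 (size 4, align 4) → ends 72
blocks at 72 (size 2, align 2) → ends 74
tail pad 6 to reach multiple of 8
total 80 bytes, alignment 8
data bytes 67, size 80 → padding 13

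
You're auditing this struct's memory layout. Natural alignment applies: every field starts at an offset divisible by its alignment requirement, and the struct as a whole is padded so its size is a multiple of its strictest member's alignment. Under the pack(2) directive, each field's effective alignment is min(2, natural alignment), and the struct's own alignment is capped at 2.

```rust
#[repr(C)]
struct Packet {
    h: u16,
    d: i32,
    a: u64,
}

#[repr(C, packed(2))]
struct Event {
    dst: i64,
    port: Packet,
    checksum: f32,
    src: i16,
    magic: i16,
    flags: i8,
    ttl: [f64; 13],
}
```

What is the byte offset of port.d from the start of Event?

Packet: @0: h [2B, align 2] → 2; +2 pad (align 4); @4: d [4B, align 4] → 8; @8: a [8B, align 8] → 16; size 16, align 8
@0: dst [8B, align 2] → 8
@8: port [16B, align 2] → 24
within Packet: d at 4
8 + 4 = 12

12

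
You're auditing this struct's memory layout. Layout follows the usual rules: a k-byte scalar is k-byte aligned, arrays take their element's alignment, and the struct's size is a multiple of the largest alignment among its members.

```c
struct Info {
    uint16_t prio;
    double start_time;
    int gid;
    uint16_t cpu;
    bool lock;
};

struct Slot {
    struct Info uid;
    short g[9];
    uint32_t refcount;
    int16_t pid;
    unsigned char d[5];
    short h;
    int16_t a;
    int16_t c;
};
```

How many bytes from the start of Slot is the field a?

58

Info: prio at 0 (size 2, align 2) → ends 2; pad 6 to align 8 for start_time; start_time at 8 (size 8, align 8) → ends 16; gid at 16 (size 4, align 4) → ends 20; cpu at 20 (size 2, align 2) → ends 22; lock at 22 (size 1, align 1) → ends 23; tail pad 1 to reach multiple of 8; total 24 bytes, alignment 8
uid at 0 (size 24, align 8) → ends 24
g at 24 (size 18, align 2) → ends 42
pad 2 to align 4 for refcount
refcount at 44 (size 4, align 4) → ends 48
pid at 48 (size 2, align 2) → ends 50
d at 50 (size 5, align 1) → ends 55
pad 1 to align 2 for h
h at 56 (size 2, align 2) → ends 58
a at 58 (size 2, align 2) → ends 60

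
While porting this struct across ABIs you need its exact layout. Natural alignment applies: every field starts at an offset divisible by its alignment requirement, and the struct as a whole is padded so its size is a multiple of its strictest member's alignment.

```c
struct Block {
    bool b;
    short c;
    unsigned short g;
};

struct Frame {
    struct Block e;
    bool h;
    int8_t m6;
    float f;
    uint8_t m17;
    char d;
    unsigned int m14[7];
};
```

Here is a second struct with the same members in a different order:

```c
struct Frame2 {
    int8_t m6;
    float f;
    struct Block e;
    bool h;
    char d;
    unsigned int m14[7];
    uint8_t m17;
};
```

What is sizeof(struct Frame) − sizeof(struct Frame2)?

Block: 0..1  b  (1B, 1-aligned); 1..2  -- padding (1B); 2..4  c  (2B, 2-aligned); 4..6  g  (2B, 2-aligned); sizeof = 6, alignof = 2
0..6  e  (6B, 2-aligned)
6..7  h  (1B, 1-aligned)
7..8  m6  (1B, 1-aligned)
8..12  f  (4B, 4-aligned)
12..13  m17  (1B, 1-aligned)
13..14  d  (1B, 1-aligned)
14..16  -- padding (2B)
16..44  m14  (28B, 4-aligned)
sizeof = 44, alignof = 4
— Frame2 —
0..1  m6  (1B, 1-aligned)
1..4  -- padding (3B)
4..8  f  (4B, 4-aligned)
8..14  e  (6B, 2-aligned)
14..15  h  (1B, 1-aligned)
15..16  d  (1B, 1-aligned)
16..44  m14  (28B, 4-aligned)
44..45  m17  (1B, 1-aligned)
45..48  -- tail padding (3B)
sizeof = 48, alignof = 4
44 − 48 = -4

-4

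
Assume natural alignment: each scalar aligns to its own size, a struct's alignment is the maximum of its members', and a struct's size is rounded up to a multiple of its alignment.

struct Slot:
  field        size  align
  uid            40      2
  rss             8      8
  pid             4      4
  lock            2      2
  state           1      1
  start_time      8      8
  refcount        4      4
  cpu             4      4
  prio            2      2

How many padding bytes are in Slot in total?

0..40  uid  (40B, 2-aligned)
40..48  rss  (8B, 8-aligned)
48..52  pid  (4B, 4-aligned)
52..54  lock  (2B, 2-aligned)
54..55  state  (1B, 1-aligned)
55..56  -- padding (1B)
56..64  start_time  (8B, 8-aligned)
64..68  refcount  (4B, 4-aligned)
68..72  cpu  (4B, 4-aligned)
72..74  prio  (2B, 2-aligned)
74..80  -- tail padding (6B)
sizeof = 80, alignof = 8
data bytes 73, size 80 → padding 7

7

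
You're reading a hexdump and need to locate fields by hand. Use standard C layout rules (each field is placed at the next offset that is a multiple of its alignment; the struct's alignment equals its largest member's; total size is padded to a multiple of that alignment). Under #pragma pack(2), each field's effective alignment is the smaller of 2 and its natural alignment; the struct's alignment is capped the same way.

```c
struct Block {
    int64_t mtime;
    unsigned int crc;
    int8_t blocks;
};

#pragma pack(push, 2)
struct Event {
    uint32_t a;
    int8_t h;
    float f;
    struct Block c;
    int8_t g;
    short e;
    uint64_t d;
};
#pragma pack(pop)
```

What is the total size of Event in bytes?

Block: 0..8  mtime  (8B, 8-aligned); 8..12  crc  (4B, 4-aligned); 12..13  blocks  (1B, 1-aligned); 13..16  -- tail padding (3B); sizeof = 16, alignof = 8
0..4  a  (4B, 2-aligned)
4..5  h  (1B, 1-aligned)
5..6  -- padding (1B)
6..10  f  (4B, 2-aligned)
10..26  c  (16B, 2-aligned)
26..27  g  (1B, 1-aligned)
27..28  -- padding (1B)
28..30  e  (2B, 2-aligned)
30..38  d  (8B, 2-aligned)
sizeof = 38, alignof = 2

38 bytes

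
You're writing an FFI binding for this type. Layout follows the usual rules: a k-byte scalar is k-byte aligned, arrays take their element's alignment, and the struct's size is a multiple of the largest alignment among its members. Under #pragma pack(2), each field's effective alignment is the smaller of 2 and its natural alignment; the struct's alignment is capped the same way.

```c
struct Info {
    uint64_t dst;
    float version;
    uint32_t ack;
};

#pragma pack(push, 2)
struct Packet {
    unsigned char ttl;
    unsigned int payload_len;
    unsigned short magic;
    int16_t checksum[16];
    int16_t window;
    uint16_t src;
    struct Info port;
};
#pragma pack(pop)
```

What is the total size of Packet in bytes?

60

Info: dst at 0 (size 8, align 8) → ends 8; version at 8 (size 4, align 4) → ends 12; ack at 12 (size 4, align 4) → ends 16; total 16 bytes, alignment 8
ttl at 0 (size 1, align 1) → ends 1
pad 1 to align 2 for payload_len
payload_len at 2 (size 4, align 2) → ends 6
magic at 6 (size 2, align 2) → ends 8
checksum at 8 (size 32, align 2) → ends 40
window at 40 (size 2, align 2) → ends 42
src at 42 (size 2, align 2) → ends 44
port at 44 (size 16, align 2) → ends 60
total 60 bytes, alignment 2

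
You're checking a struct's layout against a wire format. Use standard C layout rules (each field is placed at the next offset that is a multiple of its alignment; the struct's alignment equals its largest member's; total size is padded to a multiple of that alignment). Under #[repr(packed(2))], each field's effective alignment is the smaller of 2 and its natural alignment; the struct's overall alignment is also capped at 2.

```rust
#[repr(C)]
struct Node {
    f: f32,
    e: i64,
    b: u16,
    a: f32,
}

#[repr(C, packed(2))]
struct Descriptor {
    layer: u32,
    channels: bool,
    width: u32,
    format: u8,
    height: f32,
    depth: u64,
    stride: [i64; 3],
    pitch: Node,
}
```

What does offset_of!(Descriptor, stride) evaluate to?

Node: 0..4  f  (4B, 4-aligned); 4..8  -- padding (4B); 8..16  e  (8B, 8-aligned); 16..18  b  (2B, 2-aligned); 18..20  -- padding (2B); 20..24  a  (4B, 4-aligned); sizeof = 24, alignof = 8
0..4  layer  (4B, 2-aligned)
4..5  channels  (1B, 1-aligned)
5..6  -- padding (1B)
6..10  width  (4B, 2-aligned)
10..11  format  (1B, 1-aligned)
11..12  -- padding (1B)
12..16  height  (4B, 2-aligned)
16..24  depth  (8B, 2-aligned)
24..48  stride  (24B, 2-aligned)

24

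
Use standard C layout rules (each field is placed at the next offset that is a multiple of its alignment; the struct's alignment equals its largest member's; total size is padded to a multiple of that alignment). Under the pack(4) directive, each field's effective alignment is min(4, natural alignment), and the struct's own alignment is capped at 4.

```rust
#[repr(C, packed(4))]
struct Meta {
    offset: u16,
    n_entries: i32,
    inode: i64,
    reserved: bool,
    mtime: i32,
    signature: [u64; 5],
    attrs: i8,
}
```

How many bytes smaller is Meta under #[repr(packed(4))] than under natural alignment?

4

natural layout:
  offset at 0 (size 2, align 2) → ends 2
  pad 2 to align 4 for n_entries
  n_entries at 4 (size 4, align 4) → ends 8
  inode at 8 (size 8, align 8) → ends 16
  reserved at 16 (size 1, align 1) → ends 17
  pad 3 to align 4 for mtime
  mtime at 20 (size 4, align 4) → ends 24
  signature at 24 (size 40, align 8) → ends 64
  attrs at 64 (size 1, align 1) → ends 65
  tail pad 7 to reach multiple of 8
  total 72 bytes, alignment 8
packed(4) layout:
  offset at 0 (size 2, align 2) → ends 2
  pad 2 to align 4 for n_entries
  n_entries at 4 (size 4, align 4) → ends 8
  inode at 8 (size 8, align 4) → ends 16
  reserved at 16 (size 1, align 1) → ends 17
  pad 3 to align 4 for mtime
  mtime at 20 (size 4, align 4) → ends 24
  signature at 24 (size 40, align 4) → ends 64
  attrs at 64 (size 1, align 1) → ends 65
  tail pad 3 to reach multiple of 4
  total 68 bytes, alignment 4
72 − 68 = 4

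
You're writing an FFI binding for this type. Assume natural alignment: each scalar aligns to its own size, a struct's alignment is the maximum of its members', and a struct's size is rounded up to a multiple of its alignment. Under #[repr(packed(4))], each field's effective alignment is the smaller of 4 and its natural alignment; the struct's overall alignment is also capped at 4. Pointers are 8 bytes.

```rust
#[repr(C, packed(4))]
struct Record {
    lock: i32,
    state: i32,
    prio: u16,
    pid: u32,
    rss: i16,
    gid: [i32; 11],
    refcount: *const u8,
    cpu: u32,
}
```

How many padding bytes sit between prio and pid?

2

0..4  lock  (4B, 4-aligned)
4..8  state  (4B, 4-aligned)
8..10  prio  (2B, 2-aligned)
10..12  -- padding (2B)
12..16  pid  (4B, 4-aligned)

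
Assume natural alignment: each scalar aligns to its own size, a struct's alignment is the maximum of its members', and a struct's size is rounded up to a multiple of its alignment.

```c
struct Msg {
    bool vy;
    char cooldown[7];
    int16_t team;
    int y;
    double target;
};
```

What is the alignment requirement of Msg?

8

member alignments: vy=1, cooldown=1, team=2, y=4, target=8
max = 8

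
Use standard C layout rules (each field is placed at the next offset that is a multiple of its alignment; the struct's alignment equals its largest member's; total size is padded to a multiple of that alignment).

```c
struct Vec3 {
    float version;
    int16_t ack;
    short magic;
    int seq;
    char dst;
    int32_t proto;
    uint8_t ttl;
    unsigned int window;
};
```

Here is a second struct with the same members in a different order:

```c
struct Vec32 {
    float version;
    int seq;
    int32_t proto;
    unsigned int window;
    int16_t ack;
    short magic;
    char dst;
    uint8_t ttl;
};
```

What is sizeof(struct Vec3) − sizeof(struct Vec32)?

4

@0: version [4B, align 4] → 4
@4: ack [2B, align 2] → 6
@6: magic [2B, align 2] → 8
@8: seq [4B, align 4] → 12
@12: dst [1B, align 1] → 13
+3 pad (align 4)
@16: proto [4B, align 4] → 20
@20: ttl [1B, align 1] → 21
+3 pad (align 4)
@24: window [4B, align 4] → 28
size 28, align 4
— Vec32 —
@0: version [4B, align 4] → 4
@4: seq [4B, align 4] → 8
@8: proto [4B, align 4] → 12
@12: window [4B, align 4] → 16
@16: ack [2B, align 2] → 18
@18: magic [2B, align 2] → 20
@20: dst [1B, align 1] → 21
@21: ttl [1B, align 1] → 22
+2 tail pad (align 4)
size 24, align 4
28 − 24 = 4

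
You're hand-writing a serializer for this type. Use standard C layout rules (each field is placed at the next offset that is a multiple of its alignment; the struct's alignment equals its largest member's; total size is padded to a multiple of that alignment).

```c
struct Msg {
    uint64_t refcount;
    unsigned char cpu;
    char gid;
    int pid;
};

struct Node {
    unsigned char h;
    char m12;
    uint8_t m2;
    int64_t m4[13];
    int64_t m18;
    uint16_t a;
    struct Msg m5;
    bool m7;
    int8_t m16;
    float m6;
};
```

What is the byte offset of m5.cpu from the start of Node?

136

Msg: 0..8  refcount  (8B, 8-aligned); 8..9  cpu  (1B, 1-aligned); 9..10  gid  (1B, 1-aligned); 10..12  -- padding (2B); 12..16  pid  (4B, 4-aligned); sizeof = 16, alignof = 8
0..1  h  (1B, 1-aligned)
1..2  m12  (1B, 1-aligned)
2..3  m2  (1B, 1-aligned)
3..8  -- padding (5B)
8..112  m4  (104B, 8-aligned)
112..120  m18  (8B, 8-aligned)
120..122  a  (2B, 2-aligned)
122..128  -- padding (6B)
128..144  m5  (16B, 8-aligned)
within Msg: cpu at 8
128 + 8 = 136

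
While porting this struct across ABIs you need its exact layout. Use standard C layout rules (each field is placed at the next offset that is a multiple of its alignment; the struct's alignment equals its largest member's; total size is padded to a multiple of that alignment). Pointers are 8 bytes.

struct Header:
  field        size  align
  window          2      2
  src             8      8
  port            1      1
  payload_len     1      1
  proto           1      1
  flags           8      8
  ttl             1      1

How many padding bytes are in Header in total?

window at 0 (size 2, align 2) → ends 2
pad 6 to align 8 for src
src at 8 (size 8, align 8) → ends 16
port at 16 (size 1, align 1) → ends 17
payload_len at 17 (size 1, align 1) → ends 18
proto at 18 (size 1, align 1) → ends 19
pad 5 to align 8 for flags
flags at 24 (size 8, align 8) → ends 32
ttl at 32 (size 1, align 1) → ends 33
tail pad 7 to reach multiple of 8
total 40 bytes, alignment 8
data bytes 22, size 40 → padding 18

18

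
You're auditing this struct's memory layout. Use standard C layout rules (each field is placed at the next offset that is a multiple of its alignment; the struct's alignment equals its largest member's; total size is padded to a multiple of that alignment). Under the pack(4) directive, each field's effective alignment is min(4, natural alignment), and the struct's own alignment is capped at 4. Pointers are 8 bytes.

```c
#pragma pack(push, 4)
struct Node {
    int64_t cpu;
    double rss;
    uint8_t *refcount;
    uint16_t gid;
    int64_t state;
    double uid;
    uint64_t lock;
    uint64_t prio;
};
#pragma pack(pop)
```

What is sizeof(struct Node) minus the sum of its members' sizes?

2

cpu at 0 (size 8, align 4) → ends 8
rss at 8 (size 8, align 4) → ends 16
refcount at 16 (size 8, align 4) → ends 24
gid at 24 (size 2, align 2) → ends 26
pad 2 to align 4 for state
state at 28 (size 8, align 4) → ends 36
uid at 36 (size 8, align 4) → ends 44
lock at 44 (size 8, align 4) → ends 52
prio at 52 (size 8, align 4) → ends 60
total 60 bytes, alignment 4
data bytes 58, size 60 → padding 2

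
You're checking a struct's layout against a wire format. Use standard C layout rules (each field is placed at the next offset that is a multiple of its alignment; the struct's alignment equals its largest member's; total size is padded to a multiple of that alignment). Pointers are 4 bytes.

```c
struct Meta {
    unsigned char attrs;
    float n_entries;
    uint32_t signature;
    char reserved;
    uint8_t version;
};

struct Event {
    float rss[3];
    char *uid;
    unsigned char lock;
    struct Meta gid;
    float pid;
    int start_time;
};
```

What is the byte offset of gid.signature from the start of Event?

Meta: 0..1  attrs  (1B, 1-aligned); 1..4  -- padding (3B); 4..8  n_entries  (4B, 4-aligned); 8..12  signature  (4B, 4-aligned); 12..13  reserved  (1B, 1-aligned); 13..14  version  (1B, 1-aligned); 14..16  -- tail padding (2B); sizeof = 16, alignof = 4
0..12  rss  (12B, 4-aligned)
12..16  uid  (4B, 4-aligned)
16..17  lock  (1B, 1-aligned)
17..20  -- padding (3B)
20..36  gid  (16B, 4-aligned)
within Meta: signature at 8
20 + 8 = 28

28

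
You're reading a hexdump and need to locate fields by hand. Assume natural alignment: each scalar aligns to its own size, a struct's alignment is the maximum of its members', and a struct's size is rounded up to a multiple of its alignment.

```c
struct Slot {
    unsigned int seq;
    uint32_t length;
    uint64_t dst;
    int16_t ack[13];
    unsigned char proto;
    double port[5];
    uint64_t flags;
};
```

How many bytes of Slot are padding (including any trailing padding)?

5

seq at 0 (size 4, align 4) → ends 4
length at 4 (size 4, align 4) → ends 8
dst at 8 (size 8, align 8) → ends 16
ack at 16 (size 26, align 2) → ends 42
proto at 42 (size 1, align 1) → ends 43
pad 5 to align 8 for port
port at 48 (size 40, align 8) → ends 88
flags at 88 (size 8, align 8) → ends 96
total 96 bytes, alignment 8
data bytes 91, size 96 → padding 5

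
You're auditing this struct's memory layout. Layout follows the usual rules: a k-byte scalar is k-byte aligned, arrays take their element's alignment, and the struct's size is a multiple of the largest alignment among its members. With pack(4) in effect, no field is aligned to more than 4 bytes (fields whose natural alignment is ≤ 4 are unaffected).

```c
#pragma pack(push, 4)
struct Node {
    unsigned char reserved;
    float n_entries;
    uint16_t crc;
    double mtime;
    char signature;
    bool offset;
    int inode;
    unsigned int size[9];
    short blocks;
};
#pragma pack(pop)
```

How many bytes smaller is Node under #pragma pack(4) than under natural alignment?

natural layout:
  reserved at 0 (size 1, align 1) → ends 1
  pad 3 to align 4 for n_entries
  n_entries at 4 (size 4, align 4) → ends 8
  crc at 8 (size 2, align 2) → ends 10
  pad 6 to align 8 for mtime
  mtime at 16 (size 8, align 8) → ends 24
  signature at 24 (size 1, align 1) → ends 25
  offset at 25 (size 1, align 1) → ends 26
  pad 2 to align 4 for inode
  inode at 28 (size 4, align 4) → ends 32
  size at 32 (size 36, align 4) → ends 68
  blocks at 68 (size 2, align 2) → ends 70
  tail pad 2 to reach multiple of 8
  total 72 bytes, alignment 8
packed(4) layout:
  reserved at 0 (size 1, align 1) → ends 1
  pad 3 to align 4 for n_entries
  n_entries at 4 (size 4, align 4) → ends 8
  crc at 8 (size 2, align 2) → ends 10
  pad 2 to align 4 for mtime
  mtime at 12 (size 8, align 4) → ends 20
  signature at 20 (size 1, align 1) → ends 21
  offset at 21 (size 1, align 1) → ends 22
  pad 2 to align 4 for inode
  inode at 24 (size 4, align 4) → ends 28
  size at 28 (size 36, align 4) → ends 64
  blocks at 64 (size 2, align 2) → ends 66
  tail pad 2 to reach multiple of 4
  total 68 bytes, alignment 4
72 − 68 = 4

4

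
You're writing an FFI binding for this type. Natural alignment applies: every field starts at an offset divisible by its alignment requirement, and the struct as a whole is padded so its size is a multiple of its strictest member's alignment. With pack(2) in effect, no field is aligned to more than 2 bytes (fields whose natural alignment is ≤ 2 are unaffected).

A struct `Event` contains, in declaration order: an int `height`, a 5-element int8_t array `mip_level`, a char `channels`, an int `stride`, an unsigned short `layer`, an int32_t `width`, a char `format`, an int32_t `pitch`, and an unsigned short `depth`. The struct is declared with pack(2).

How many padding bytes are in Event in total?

0..4  height  (4B, 2-aligned)
4..9  mip_level  (5B, 1-aligned)
9..10  channels  (1B, 1-aligned)
10..14  stride  (4B, 2-aligned)
14..16  layer  (2B, 2-aligned)
16..20  width  (4B, 2-aligned)
20..21  format  (1B, 1-aligned)
21..22  -- padding (1B)
22..26  pitch  (4B, 2-aligned)
26..28  depth  (2B, 2-aligned)
sizeof = 28, alignof = 2
data bytes 27, size 28 → padding 1

1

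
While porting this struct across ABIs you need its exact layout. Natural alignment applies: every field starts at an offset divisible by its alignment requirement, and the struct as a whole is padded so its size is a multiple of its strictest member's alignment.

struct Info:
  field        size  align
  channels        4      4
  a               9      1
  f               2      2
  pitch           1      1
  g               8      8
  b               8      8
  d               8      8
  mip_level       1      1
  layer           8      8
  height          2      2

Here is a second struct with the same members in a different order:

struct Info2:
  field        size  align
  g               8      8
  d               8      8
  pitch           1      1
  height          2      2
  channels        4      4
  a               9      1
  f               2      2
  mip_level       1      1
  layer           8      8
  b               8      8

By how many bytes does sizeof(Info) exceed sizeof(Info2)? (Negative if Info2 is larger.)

@0: channels [4B, align 4] → 4
@4: a [9B, align 1] → 13
+1 pad (align 2)
@14: f [2B, align 2] → 16
@16: pitch [1B, align 1] → 17
+7 pad (align 8)
@24: g [8B, align 8] → 32
@32: b [8B, align 8] → 40
@40: d [8B, align 8] → 48
@48: mip_level [1B, align 1] → 49
+7 pad (align 8)
@56: layer [8B, align 8] → 64
@64: height [2B, align 2] → 66
+6 tail pad (align 8)
size 72, align 8
— Info2 —
@0: g [8B, align 8] → 8
@8: d [8B, align 8] → 16
@16: pitch [1B, align 1] → 17
+1 pad (align 2)
@18: height [2B, align 2] → 20
@20: channels [4B, align 4] → 24
@24: a [9B, align 1] → 33
+1 pad (align 2)
@34: f [2B, align 2] → 36
@36: mip_level [1B, align 1] → 37
+3 pad (align 8)
@40: layer [8B, align 8] → 48
@48: b [8B, align 8] → 56
size 56, align 8
72 − 56 = 16

16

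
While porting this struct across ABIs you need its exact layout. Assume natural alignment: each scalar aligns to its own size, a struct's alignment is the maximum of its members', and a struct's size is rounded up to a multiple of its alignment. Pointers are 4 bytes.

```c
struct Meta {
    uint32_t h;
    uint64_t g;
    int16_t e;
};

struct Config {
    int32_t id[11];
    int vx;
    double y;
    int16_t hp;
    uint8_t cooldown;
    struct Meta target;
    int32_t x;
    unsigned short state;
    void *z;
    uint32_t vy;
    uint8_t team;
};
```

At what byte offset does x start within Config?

88

Meta: @0: h [4B, align 4] → 4; +4 pad (align 8); @8: g [8B, align 8] → 16; @16: e [2B, align 2] → 18; +6 tail pad (align 8); size 24, align 8
@0: id [44B, align 4] → 44
@44: vx [4B, align 4] → 48
@48: y [8B, align 8] → 56
@56: hp [2B, align 2] → 58
@58: cooldown [1B, align 1] → 59
+5 pad (align 8)
@64: target [24B, align 8] → 88
@88: x [4B, align 4] → 92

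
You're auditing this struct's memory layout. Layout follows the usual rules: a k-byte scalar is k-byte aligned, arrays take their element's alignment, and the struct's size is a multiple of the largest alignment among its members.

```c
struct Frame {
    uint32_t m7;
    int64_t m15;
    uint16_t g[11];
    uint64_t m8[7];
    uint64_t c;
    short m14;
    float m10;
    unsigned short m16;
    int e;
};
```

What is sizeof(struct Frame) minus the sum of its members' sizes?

10

m7 at 0 (size 4, align 4) → ends 4
pad 4 to align 8 for m15
m15 at 8 (size 8, align 8) → ends 16
g at 16 (size 22, align 2) → ends 38
pad 2 to align 8 for m8
m8 at 40 (size 56, align 8) → ends 96
c at 96 (size 8, align 8) → ends 104
m14 at 104 (size 2, align 2) → ends 106
pad 2 to align 4 for m10
m10 at 108 (size 4, align 4) → ends 112
m16 at 112 (size 2, align 2) → ends 114
pad 2 to align 4 for e
e at 116 (size 4, align 4) → ends 120
total 120 bytes, alignment 8
data bytes 110, size 120 → padding 10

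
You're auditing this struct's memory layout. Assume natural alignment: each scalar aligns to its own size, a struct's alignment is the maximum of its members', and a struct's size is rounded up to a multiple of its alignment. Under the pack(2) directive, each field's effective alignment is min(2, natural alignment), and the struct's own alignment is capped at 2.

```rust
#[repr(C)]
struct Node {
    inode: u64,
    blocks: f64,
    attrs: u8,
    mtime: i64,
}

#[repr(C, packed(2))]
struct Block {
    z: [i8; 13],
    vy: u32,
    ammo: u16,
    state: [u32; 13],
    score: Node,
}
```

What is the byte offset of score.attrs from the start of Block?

Node: 0..8  inode  (8B, 8-aligned); 8..16  blocks  (8B, 8-aligned); 16..17  attrs  (1B, 1-aligned); 17..24  -- padding (7B); 24..32  mtime  (8B, 8-aligned); sizeof = 32, alignof = 8
0..13  z  (13B, 1-aligned)
13..14  -- padding (1B)
14..18  vy  (4B, 2-aligned)
18..20  ammo  (2B, 2-aligned)
20..72  state  (52B, 2-aligned)
72..104  score  (32B, 2-aligned)
within Node: attrs at 16
72 + 16 = 88

88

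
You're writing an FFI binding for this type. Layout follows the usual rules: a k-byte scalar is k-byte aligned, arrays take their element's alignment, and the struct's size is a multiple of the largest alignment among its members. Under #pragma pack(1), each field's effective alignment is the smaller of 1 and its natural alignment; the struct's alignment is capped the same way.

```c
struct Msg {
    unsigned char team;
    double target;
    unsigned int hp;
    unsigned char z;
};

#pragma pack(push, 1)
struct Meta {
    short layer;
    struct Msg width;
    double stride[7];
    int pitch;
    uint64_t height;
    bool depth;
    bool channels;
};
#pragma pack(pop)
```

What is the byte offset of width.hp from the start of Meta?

Msg: @0: team [1B, align 1] → 1; +7 pad (align 8); @8: target [8B, align 8] → 16; @16: hp [4B, align 4] → 20; @20: z [1B, align 1] → 21; +3 tail pad (align 8); size 24, align 8
@0: layer [2B, align 1] → 2
@2: width [24B, align 1] → 26
within Msg: hp at 16
2 + 16 = 18

18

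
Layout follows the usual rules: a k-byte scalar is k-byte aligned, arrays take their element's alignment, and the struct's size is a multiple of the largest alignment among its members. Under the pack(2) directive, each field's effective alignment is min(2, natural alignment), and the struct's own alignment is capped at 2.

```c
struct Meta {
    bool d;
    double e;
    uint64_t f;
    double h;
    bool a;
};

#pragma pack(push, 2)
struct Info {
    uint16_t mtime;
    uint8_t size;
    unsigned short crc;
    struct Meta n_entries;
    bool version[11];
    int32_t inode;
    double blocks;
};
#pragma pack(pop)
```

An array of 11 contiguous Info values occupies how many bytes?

Meta: @0: d [1B, align 1] → 1; +7 pad (align 8); @8: e [8B, align 8] → 16; @16: f [8B, align 8] → 24; @24: h [8B, align 8] → 32; @32: a [1B, align 1] → 33; +7 tail pad (align 8); size 40, align 8
@0: mtime [2B, align 2] → 2
@2: size [1B, align 1] → 3
+1 pad (align 2)
@4: crc [2B, align 2] → 6
@6: n_entries [40B, align 2] → 46
@46: version [11B, align 1] → 57
+1 pad (align 2)
@58: inode [4B, align 2] → 62
@62: blocks [8B, align 2] → 70
size 70, align 2
array of 11: 11 × 70 = 770

770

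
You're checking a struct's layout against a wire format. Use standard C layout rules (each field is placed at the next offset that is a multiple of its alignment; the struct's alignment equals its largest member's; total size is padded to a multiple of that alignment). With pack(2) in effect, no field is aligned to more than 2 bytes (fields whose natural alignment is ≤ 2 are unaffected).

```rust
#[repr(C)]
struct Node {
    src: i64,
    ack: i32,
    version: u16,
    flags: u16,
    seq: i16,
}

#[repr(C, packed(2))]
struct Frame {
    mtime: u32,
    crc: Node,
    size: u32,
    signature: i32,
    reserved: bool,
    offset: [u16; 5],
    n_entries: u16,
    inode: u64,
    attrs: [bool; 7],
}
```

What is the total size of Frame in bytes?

66

Node: 0..8  src  (8B, 8-aligned); 8..12  ack  (4B, 4-aligned); 12..14  version  (2B, 2-aligned); 14..16  flags  (2B, 2-aligned); 16..18  seq  (2B, 2-aligned); 18..24  -- tail padding (6B); sizeof = 24, alignof = 8
0..4  mtime  (4B, 2-aligned)
4..28  crc  (24B, 2-aligned)
28..32  size  (4B, 2-aligned)
32..36  signature  (4B, 2-aligned)
36..37  reserved  (1B, 1-aligned)
37..38  -- padding (1B)
38..48  offset  (10B, 2-aligned)
48..50  n_entries  (2B, 2-aligned)
50..58  inode  (8B, 2-aligned)
58..65  attrs  (7B, 1-aligned)
65..66  -- tail padding (1B)
sizeof = 66, alignof = 2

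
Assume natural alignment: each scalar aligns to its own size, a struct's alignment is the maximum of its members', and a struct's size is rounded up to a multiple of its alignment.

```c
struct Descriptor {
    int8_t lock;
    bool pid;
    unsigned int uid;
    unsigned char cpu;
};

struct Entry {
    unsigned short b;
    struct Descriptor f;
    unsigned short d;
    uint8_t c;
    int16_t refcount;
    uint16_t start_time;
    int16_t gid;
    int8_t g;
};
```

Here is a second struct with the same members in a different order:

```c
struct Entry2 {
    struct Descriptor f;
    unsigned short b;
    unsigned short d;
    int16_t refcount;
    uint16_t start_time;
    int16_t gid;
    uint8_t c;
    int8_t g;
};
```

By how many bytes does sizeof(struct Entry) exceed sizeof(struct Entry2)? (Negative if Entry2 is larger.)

4

Descriptor: @0: lock [1B, align 1] → 1; @1: pid [1B, align 1] → 2; +2 pad (align 4); @4: uid [4B, align 4] → 8; @8: cpu [1B, align 1] → 9; +3 tail pad (align 4); size 12, align 4
@0: b [2B, align 2] → 2
+2 pad (align 4)
@4: f [12B, align 4] → 16
@16: d [2B, align 2] → 18
@18: c [1B, align 1] → 19
+1 pad (align 2)
@20: refcount [2B, align 2] → 22
@22: start_time [2B, align 2] → 24
@24: gid [2B, align 2] → 26
@26: g [1B, align 1] → 27
+1 tail pad (align 4)
size 28, align 4
— Entry2 —
@0: f [12B, align 4] → 12
@12: b [2B, align 2] → 14
@14: d [2B, align 2] → 16
@16: refcount [2B, align 2] → 18
@18: start_time [2B, align 2] → 20
@20: gid [2B, align 2] → 22
@22: c [1B, align 1] → 23
@23: g [1B, align 1] → 24
size 24, align 4
28 − 24 = 4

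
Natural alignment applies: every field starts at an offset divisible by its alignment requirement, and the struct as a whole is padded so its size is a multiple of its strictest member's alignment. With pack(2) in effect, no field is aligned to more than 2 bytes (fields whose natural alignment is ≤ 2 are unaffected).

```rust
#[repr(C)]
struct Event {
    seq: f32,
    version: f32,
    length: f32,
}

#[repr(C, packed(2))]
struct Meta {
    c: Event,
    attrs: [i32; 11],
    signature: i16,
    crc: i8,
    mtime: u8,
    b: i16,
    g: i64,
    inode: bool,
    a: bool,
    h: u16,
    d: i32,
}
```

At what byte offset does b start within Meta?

Event: 0..4  seq  (4B, 4-aligned); 4..8  version  (4B, 4-aligned); 8..12  length  (4B, 4-aligned); sizeof = 12, alignof = 4
0..12  c  (12B, 2-aligned)
12..56  attrs  (44B, 2-aligned)
56..58  signature  (2B, 2-aligned)
58..59  crc  (1B, 1-aligned)
59..60  mtime  (1B, 1-aligned)
60..62  b  (2B, 2-aligned)

60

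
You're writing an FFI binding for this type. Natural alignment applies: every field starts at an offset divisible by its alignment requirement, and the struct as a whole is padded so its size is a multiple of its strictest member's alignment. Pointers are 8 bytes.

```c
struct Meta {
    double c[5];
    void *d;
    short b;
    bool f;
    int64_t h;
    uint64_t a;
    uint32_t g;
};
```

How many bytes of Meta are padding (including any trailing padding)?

9

c at 0 (size 40, align 8) → ends 40
d at 40 (size 8, align 8) → ends 48
b at 48 (size 2, align 2) → ends 50
f at 50 (size 1, align 1) → ends 51
pad 5 to align 8 for h
h at 56 (size 8, align 8) → ends 64
a at 64 (size 8, align 8) → ends 72
g at 72 (size 4, align 4) → ends 76
tail pad 4 to reach multiple of 8
total 80 bytes, alignment 8
data bytes 71, size 80 → padding 9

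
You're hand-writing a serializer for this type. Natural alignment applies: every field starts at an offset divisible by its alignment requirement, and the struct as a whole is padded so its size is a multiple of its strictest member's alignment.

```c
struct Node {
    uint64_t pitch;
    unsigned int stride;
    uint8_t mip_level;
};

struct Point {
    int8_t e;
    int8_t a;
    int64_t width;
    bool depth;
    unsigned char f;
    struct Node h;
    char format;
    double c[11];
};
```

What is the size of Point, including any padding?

Node: pitch at 0 (size 8, align 8) → ends 8; stride at 8 (size 4, align 4) → ends 12; mip_level at 12 (size 1, align 1) → ends 13; tail pad 3 to reach multiple of 8; total 16 bytes, alignment 8
e at 0 (size 1, align 1) → ends 1
a at 1 (size 1, align 1) → ends 2
pad 6 to align 8 for width
width at 8 (size 8, align 8) → ends 16
depth at 16 (size 1, align 1) → ends 17
f at 17 (size 1, align 1) → ends 18
pad 6 to align 8 for h
h at 24 (size 16, align 8) → ends 40
format at 40 (size 1, align 1) → ends 41
pad 7 to align 8 for c
c at 48 (size 88, align 8) → ends 136
total 136 bytes, alignment 8

136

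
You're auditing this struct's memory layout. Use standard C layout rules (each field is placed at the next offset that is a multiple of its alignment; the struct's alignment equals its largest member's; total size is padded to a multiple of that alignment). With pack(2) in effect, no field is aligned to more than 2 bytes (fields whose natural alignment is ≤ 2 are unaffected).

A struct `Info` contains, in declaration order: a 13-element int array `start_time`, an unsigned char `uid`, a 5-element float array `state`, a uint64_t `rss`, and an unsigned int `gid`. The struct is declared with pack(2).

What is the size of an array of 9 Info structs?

@0: start_time [52B, align 2] → 52
@52: uid [1B, align 1] → 53
+1 pad (align 2)
@54: state [20B, align 2] → 74
@74: rss [8B, align 2] → 82
@82: gid [4B, align 2] → 86
size 86, align 2
array of 9: 9 × 86 = 774

774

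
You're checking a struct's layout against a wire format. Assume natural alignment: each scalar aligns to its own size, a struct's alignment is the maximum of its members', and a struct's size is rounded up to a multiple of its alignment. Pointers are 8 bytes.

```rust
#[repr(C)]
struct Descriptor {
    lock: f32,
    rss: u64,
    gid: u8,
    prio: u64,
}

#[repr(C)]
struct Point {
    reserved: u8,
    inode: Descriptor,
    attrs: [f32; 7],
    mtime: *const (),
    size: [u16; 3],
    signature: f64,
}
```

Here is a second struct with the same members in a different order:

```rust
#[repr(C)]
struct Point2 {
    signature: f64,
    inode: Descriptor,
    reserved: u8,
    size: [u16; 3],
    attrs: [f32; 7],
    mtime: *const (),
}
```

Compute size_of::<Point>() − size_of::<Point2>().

Descriptor: lock at 0 (size 4, align 4) → ends 4; pad 4 to align 8 for rss; rss at 8 (size 8, align 8) → ends 16; gid at 16 (size 1, align 1) → ends 17; pad 7 to align 8 for prio; prio at 24 (size 8, align 8) → ends 32; total 32 bytes, alignment 8
reserved at 0 (size 1, align 1) → ends 1
pad 7 to align 8 for inode
inode at 8 (size 32, align 8) → ends 40
attrs at 40 (size 28, align 4) → ends 68
pad 4 to align 8 for mtime
mtime at 72 (size 8, align 8) → ends 80
size at 80 (size 6, align 2) → ends 86
pad 2 to align 8 for signature
signature at 88 (size 8, align 8) → ends 96
total 96 bytes, alignment 8
— Point2 —
signature at 0 (size 8, align 8) → ends 8
inode at 8 (size 32, align 8) → ends 40
reserved at 40 (size 1, align 1) → ends 41
pad 1 to align 2 for size
size at 42 (size 6, align 2) → ends 48
attrs at 48 (size 28, align 4) → ends 76
pad 4 to align 8 for mtime
mtime at 80 (size 8, align 8) → ends 88
total 88 bytes, alignment 8
96 − 88 = 8

8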